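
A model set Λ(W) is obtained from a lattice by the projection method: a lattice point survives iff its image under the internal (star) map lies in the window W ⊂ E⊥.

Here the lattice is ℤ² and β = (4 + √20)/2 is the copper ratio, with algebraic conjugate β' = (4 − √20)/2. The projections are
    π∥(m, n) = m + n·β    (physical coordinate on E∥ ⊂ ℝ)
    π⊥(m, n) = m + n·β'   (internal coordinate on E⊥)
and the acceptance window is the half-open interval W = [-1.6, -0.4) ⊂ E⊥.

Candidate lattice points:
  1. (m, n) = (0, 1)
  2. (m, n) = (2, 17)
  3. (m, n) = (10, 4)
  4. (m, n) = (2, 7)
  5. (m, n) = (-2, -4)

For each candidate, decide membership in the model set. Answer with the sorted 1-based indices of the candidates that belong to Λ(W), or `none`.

Compute β' = (4−√20)/2 = -0.2361, so π⊥(m,n) = m -0.2361·n.
#1 (0,1): internal coord 0 + (1)·β' = -0.2361; -0.2361 ∉ [-1.6, -0.4) → out
#2 (2,17): internal coord 2 + (17)·β' = -2.0132; -2.0132 ∉ [-1.6, -0.4) → out
#3 (10,4): internal coord 10 + (4)·β' = +9.0557; +9.0557 ∉ [-1.6, -0.4) → out
#4 (2,7): internal coord 2 + (7)·β' = +0.3475; +0.3475 ∉ [-1.6, -0.4) → out
#5 (-2,-4): internal coord -2 + (-4)·β' = -1.0557; -1.0557 ∈ [-1.6, -0.4) → IN Λ

5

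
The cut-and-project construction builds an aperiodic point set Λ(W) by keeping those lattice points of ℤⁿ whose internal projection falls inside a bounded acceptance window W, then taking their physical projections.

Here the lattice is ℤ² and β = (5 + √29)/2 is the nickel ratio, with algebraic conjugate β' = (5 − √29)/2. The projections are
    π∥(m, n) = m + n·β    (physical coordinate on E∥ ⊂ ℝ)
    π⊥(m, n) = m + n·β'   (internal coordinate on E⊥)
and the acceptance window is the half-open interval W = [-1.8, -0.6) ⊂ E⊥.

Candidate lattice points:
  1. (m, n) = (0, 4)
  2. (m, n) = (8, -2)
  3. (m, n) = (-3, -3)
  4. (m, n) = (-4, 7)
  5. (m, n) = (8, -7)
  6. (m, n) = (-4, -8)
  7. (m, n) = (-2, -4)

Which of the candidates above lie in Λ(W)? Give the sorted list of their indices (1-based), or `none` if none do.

1, 7

β' = (5−√29)/2 ≈ -0.192582.
candidate 1: (m,n)=(0,4) → π∥ = 0+4·β ≈ 20.770330, π⊥ = 0+4·β' ≈ -0.770330 ∈ [-1.8, -0.6) ⇒ IN Λ
candidate 2: (m,n)=(8,-2) → π∥ = 8-2·β ≈ -2.385165, π⊥ = 8-2·β' ≈ 8.385165 ∉ [-1.8, -0.6) ⇒ out
candidate 3: (m,n)=(-3,-3) → π∥ = -3-3·β ≈ -18.577747, π⊥ = -3-3·β' ≈ -2.422253 ∉ [-1.8, -0.6) ⇒ out
candidate 4: (m,n)=(-4,7) → π∥ = -4+7·β ≈ 32.348077, π⊥ = -4+7·β' ≈ -5.348077 ∉ [-1.8, -0.6) ⇒ out
candidate 5: (m,n)=(8,-7) → π∥ = 8-7·β ≈ -28.348077, π⊥ = 8-7·β' ≈ 9.348077 ∉ [-1.8, -0.6) ⇒ out
candidate 6: (m,n)=(-4,-8) → π∥ = -4-8·β ≈ -45.540659, π⊥ = -4-8·β' ≈ -2.459341 ∉ [-1.8, -0.6) ⇒ out
candidate 7: (m,n)=(-2,-4) → π∥ = -2-4·β ≈ -22.770330, π⊥ = -2-4·β' ≈ -1.229670 ∈ [-1.8, -0.6) ⇒ IN Λ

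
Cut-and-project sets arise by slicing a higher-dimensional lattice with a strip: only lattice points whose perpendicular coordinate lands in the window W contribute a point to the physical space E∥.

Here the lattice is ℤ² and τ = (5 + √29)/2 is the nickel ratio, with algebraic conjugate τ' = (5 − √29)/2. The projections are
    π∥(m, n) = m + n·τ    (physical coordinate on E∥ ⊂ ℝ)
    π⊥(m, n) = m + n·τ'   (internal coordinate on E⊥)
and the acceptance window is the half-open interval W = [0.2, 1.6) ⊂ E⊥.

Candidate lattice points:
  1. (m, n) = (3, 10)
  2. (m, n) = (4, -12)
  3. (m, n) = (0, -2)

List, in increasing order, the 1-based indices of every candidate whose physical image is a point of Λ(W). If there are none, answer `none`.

τ' = (5−√29)/2 ≈ -0.1926.
[1] lift (3,10): star map gives 1.0742; window check 0.2 ≤ 1.0742 < 1.6 is true → IN Λ
[2] lift (4,-12): star map gives 6.3110; window check 0.2 ≤ 6.3110 < 1.6 is false → out
[3] lift (0,-2): star map gives 0.3852; window check 0.2 ≤ 0.3852 < 1.6 is true → IN Λ

1, 3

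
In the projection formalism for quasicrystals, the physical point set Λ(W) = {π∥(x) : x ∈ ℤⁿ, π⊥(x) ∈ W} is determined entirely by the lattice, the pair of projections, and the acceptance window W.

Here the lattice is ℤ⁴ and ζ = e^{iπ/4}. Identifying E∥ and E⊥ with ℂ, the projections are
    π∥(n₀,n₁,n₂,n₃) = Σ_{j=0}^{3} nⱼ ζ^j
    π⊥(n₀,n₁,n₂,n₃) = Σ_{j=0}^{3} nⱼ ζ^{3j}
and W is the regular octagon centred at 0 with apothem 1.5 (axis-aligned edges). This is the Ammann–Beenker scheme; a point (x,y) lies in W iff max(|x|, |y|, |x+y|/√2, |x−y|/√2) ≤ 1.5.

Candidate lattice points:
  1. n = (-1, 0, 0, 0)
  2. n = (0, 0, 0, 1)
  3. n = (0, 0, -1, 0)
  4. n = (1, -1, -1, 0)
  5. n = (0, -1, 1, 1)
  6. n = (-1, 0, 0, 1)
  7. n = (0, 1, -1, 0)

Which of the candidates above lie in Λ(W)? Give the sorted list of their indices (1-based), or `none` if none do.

1, 2, 3, 6

With ζ = e^{iπ/4} the internal vectors are ζ^0,ζ^3,ζ^6,ζ^9.
candidate 1: n = (-1, 0, 0, 0) → π⊥ ≈ (-1.00000, +0.00000); max(|x|,|y|,|x±y|/√2) = 1.00000 ≤ 1.5 ⇒ ∈ W
candidate 2: n = (0, 0, 0, 1) → π⊥ ≈ (+0.70711, +0.70711); max(|x|,|y|,|x±y|/√2) = 1.00000 ≤ 1.5 ⇒ ∈ W
candidate 3: n = (0, 0, -1, 0) → π⊥ ≈ (+0.00000, +1.00000); max(|x|,|y|,|x±y|/√2) = 1.00000 ≤ 1.5 ⇒ ∈ W
candidate 4: n = (1, -1, -1, 0) → π⊥ ≈ (+1.70711, +0.29289); max(|x|,|y|,|x±y|/√2) = 1.70711 > 1.5 ⇒ ∉ W
candidate 5: n = (0, -1, 1, 1) → π⊥ ≈ (+1.41421, -1.00000); max(|x|,|y|,|x±y|/√2) = 1.70711 > 1.5 ⇒ ∉ W
candidate 6: n = (-1, 0, 0, 1) → π⊥ ≈ (-0.29289, +0.70711); max(|x|,|y|,|x±y|/√2) = 0.70711 ≤ 1.5 ⇒ ∈ W
candidate 7: n = (0, 1, -1, 0) → π⊥ ≈ (-0.70711, +1.70711); max(|x|,|y|,|x±y|/√2) = 1.70711 > 1.5 ⇒ ∉ W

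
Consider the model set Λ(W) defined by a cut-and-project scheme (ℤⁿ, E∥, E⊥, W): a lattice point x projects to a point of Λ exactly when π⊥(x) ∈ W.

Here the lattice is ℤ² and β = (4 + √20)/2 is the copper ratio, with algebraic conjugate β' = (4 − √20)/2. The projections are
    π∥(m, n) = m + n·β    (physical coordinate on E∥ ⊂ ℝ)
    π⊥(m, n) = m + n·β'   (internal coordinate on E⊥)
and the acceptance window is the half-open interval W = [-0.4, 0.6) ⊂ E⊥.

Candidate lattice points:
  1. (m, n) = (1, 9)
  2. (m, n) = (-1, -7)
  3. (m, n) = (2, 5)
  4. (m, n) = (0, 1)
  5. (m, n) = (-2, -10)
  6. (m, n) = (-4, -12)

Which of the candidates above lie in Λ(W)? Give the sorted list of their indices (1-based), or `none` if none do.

β' = (4−√20)/2 ≈ -0.23607.
#1 (1,9): internal coord 1 + (9)·β' = -1.12461; -1.12461 ∉ [-0.4, 0.6) → out
#2 (-1,-7): internal coord -1 + (-7)·β' = +0.65248; +0.65248 ∉ [-0.4, 0.6) → out
#3 (2,5): internal coord 2 + (5)·β' = +0.81966; +0.81966 ∉ [-0.4, 0.6) → out
#4 (0,1): internal coord 0 + (1)·β' = -0.23607; -0.23607 ∈ [-0.4, 0.6) → IN Λ
#5 (-2,-10): internal coord -2 + (-10)·β' = +0.36068; +0.36068 ∈ [-0.4, 0.6) → IN Λ
#6 (-4,-12): internal coord -4 + (-12)·β' = -1.16718; -1.16718 ∉ [-0.4, 0.6) → out

4, 5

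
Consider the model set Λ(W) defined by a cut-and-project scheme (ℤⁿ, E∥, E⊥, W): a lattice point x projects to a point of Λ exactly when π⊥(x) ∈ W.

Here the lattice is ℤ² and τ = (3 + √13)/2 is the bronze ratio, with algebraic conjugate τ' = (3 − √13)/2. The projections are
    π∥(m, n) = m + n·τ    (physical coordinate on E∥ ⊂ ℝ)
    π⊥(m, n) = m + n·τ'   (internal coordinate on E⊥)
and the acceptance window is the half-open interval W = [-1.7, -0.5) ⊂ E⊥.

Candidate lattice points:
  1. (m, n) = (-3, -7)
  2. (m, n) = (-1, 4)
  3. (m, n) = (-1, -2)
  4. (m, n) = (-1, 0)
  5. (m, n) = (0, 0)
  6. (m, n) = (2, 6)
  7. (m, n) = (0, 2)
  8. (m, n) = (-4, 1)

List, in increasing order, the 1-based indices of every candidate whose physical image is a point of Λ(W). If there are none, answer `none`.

Numerically τ ≈ 3.302776 and τ' = −1/τ ≈ -0.302776.
#1 (-3,-7): internal coord -3 + (-7)·τ' = -0.880571; -0.880571 ∈ [-1.7, -0.5) → IN Λ
#2 (-1,4): internal coord -1 + (4)·τ' = -2.211103; -2.211103 ∉ [-1.7, -0.5) → out
#3 (-1,-2): internal coord -1 + (-2)·τ' = -0.394449; -0.394449 ∉ [-1.7, -0.5) → out
#4 (-1,0): internal coord -1 + (0)·τ' = -1.000000; -1.000000 ∈ [-1.7, -0.5) → IN Λ
#5 (0,0): internal coord 0 + (0)·τ' = +0.000000; +0.000000 ∉ [-1.7, -0.5) → out
#6 (2,6): internal coord 2 + (6)·τ' = +0.183346; +0.183346 ∉ [-1.7, -0.5) → out
#7 (0,2): internal coord 0 + (2)·τ' = -0.605551; -0.605551 ∈ [-1.7, -0.5) → IN Λ
#8 (-4,1): internal coord -4 + (1)·τ' = -4.302776; -4.302776 ∉ [-1.7, -0.5) → out

1, 4, 7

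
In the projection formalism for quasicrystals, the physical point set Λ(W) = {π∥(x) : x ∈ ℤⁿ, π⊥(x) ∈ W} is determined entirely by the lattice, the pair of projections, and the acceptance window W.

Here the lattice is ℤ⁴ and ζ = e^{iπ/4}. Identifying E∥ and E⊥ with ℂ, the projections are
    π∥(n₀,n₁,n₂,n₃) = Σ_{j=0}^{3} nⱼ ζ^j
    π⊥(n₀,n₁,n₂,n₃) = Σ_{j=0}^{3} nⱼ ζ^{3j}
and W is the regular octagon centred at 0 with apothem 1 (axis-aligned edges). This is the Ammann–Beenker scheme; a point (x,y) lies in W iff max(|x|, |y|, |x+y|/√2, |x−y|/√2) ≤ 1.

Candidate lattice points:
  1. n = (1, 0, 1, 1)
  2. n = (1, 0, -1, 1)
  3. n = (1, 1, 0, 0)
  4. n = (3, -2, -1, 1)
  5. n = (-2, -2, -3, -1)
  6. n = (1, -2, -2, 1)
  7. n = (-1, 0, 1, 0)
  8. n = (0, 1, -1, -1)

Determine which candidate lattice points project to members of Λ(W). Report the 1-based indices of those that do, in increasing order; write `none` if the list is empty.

Internal map: ζ^{3j} for j=0..3 gives (1,0), (−√2/2,√2/2), (0,−1), (√2/2,√2/2).
#1 (1, 0, 1, 1): internal (1.7071, -0.2929); octagon support 1.7071 vs apothem 1 → ∉ W
#2 (1, 0, -1, 1): internal (1.7071, 1.7071); octagon support 2.4142 vs apothem 1 → ∉ W
#3 (1, 1, 0, 0): internal (0.2929, 0.7071); octagon support 0.7071 vs apothem 1 → ∈ W
#4 (3, -2, -1, 1): internal (5.1213, 0.2929); octagon support 5.1213 vs apothem 1 → ∉ W
#5 (-2, -2, -3, -1): internal (-1.2929, 0.8787); octagon support 1.5355 vs apothem 1 → ∉ W
#6 (1, -2, -2, 1): internal (3.1213, 1.2929); octagon support 3.1213 vs apothem 1 → ∉ W
#7 (-1, 0, 1, 0): internal (-1.0000, -1.0000); octagon support 1.4142 vs apothem 1 → ∉ W
#8 (0, 1, -1, -1): internal (-1.4142, 1.0000); octagon support 1.7071 vs apothem 1 → ∉ W

3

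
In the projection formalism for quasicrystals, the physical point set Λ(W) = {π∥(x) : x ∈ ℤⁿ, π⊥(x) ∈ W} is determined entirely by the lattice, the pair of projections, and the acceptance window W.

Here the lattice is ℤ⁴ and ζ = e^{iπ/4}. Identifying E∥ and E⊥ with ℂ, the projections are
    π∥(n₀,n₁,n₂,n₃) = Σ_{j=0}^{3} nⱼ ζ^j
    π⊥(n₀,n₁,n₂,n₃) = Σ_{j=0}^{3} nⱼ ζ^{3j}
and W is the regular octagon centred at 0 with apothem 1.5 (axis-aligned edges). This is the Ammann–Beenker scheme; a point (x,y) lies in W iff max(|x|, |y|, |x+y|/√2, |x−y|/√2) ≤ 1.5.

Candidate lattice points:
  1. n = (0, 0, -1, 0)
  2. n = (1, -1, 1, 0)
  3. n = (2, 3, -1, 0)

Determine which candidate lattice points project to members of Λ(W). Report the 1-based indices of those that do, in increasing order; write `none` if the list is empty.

With ζ = e^{iπ/4} the internal vectors are ζ^0,ζ^3,ζ^6,ζ^9.
candidate 1: n = (0, 0, -1, 0) → π⊥ ≈ (+0.00000, +1.00000); max(|x|,|y|,|x±y|/√2) = 1.00000 ≤ 1.5 ⇒ ∈ W
candidate 2: n = (1, -1, 1, 0) → π⊥ ≈ (+1.70711, -1.70711); max(|x|,|y|,|x±y|/√2) = 2.41421 > 1.5 ⇒ ∉ W
candidate 3: n = (2, 3, -1, 0) → π⊥ ≈ (-0.12132, +3.12132); max(|x|,|y|,|x±y|/√2) = 3.12132 > 1.5 ⇒ ∉ W

1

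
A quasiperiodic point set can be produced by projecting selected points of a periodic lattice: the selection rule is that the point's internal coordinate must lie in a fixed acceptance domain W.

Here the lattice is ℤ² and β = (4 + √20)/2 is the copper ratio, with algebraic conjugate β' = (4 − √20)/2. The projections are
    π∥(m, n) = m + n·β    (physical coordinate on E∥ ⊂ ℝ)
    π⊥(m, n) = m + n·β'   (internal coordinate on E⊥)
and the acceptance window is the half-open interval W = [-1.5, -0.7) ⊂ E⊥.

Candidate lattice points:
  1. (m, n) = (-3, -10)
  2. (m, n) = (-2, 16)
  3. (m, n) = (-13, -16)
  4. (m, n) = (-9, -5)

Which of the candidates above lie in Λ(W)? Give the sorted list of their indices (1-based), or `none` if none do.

Numerically β ≈ 4.2361 and β' = −1/β ≈ -0.2361.
[1] lift (-3,-10): star map gives -0.6393; window check -1.5 ≤ -0.6393 < -0.7 is false → out
[2] lift (-2,16): star map gives -5.7771; window check -1.5 ≤ -5.7771 < -0.7 is false → out
[3] lift (-13,-16): star map gives -9.2229; window check -1.5 ≤ -9.2229 < -0.7 is false → out
[4] lift (-9,-5): star map gives -7.8197; window check -1.5 ≤ -7.8197 < -0.7 is false → out

none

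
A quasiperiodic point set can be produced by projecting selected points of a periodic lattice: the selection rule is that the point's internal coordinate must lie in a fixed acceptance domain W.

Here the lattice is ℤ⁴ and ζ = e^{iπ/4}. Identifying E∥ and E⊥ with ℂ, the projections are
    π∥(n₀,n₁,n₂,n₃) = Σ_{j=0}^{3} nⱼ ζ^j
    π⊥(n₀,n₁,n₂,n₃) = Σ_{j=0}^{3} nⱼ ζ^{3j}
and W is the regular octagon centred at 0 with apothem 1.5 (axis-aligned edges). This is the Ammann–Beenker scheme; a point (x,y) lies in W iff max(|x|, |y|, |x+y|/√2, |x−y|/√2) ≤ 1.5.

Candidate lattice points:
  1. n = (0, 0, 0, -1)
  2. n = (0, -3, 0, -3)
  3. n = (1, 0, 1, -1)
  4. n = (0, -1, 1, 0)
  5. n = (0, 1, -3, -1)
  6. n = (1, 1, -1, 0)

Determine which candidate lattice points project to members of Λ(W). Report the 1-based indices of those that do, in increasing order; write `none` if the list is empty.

1

π⊥(n) = n₀ + n₁ζ³ + n₂ζ⁶ + n₃ζ⁹ where ζ = e^{iπ/4}.
#1 (0, 0, 0, -1): internal (-0.70711, -0.70711); octagon support 1.00000 vs apothem 1.5 → ∈ W
#2 (0, -3, 0, -3): internal (0.00000, -4.24264); octagon support 4.24264 vs apothem 1.5 → ∉ W
#3 (1, 0, 1, -1): internal (0.29289, -1.70711); octagon support 1.70711 vs apothem 1.5 → ∉ W
#4 (0, -1, 1, 0): internal (0.70711, -1.70711); octagon support 1.70711 vs apothem 1.5 → ∉ W
#5 (0, 1, -3, -1): internal (-1.41421, 3.00000); octagon support 3.12132 vs apothem 1.5 → ∉ W
#6 (1, 1, -1, 0): internal (0.29289, 1.70711); octagon support 1.70711 vs apothem 1.5 → ∉ W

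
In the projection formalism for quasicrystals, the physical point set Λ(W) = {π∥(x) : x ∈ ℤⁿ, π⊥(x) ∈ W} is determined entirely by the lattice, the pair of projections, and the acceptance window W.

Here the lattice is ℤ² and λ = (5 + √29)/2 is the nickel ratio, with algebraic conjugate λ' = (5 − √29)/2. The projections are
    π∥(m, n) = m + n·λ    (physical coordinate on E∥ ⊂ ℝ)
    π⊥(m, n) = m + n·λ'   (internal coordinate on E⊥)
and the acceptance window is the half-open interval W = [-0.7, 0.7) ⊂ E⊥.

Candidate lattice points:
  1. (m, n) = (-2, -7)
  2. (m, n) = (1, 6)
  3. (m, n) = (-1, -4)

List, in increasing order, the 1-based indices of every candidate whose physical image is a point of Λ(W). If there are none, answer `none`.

λ' = (5−√29)/2 ≈ -0.1926.
[1] lift (-2,-7): star map gives -0.6519; window check -0.7 ≤ -0.6519 < 0.7 is true → IN Λ
[2] lift (1,6): star map gives -0.1555; window check -0.7 ≤ -0.1555 < 0.7 is true → IN Λ
[3] lift (-1,-4): star map gives -0.2297; window check -0.7 ≤ -0.2297 < 0.7 is true → IN Λ

1, 2, 3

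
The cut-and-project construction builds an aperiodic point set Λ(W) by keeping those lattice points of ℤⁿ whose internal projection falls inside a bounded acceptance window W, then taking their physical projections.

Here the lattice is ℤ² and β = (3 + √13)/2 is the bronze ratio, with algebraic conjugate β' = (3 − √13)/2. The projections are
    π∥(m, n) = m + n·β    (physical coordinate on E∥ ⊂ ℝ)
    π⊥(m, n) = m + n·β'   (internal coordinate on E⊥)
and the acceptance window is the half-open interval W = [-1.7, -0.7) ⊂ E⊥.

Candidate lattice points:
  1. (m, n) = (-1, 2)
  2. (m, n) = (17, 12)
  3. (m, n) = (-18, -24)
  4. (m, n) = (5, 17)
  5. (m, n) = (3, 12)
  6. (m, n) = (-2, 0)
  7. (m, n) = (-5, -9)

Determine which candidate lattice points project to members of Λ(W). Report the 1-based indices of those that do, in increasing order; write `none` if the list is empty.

Compute β' = (3−√13)/2 = -0.3028, so π⊥(m,n) = m -0.3028·n.
candidate 1: (m,n)=(-1,2) → π∥ = -1+2·β ≈ 5.6056, π⊥ = -1+2·β' ≈ -1.6056 ∈ [-1.7, -0.7) ⇒ IN Λ
candidate 2: (m,n)=(17,12) → π∥ = 17+12·β ≈ 56.6333, π⊥ = 17+12·β' ≈ 13.3667 ∉ [-1.7, -0.7) ⇒ out
candidate 3: (m,n)=(-18,-24) → π∥ = -18-24·β ≈ -97.2666, π⊥ = -18-24·β' ≈ -10.7334 ∉ [-1.7, -0.7) ⇒ out
candidate 4: (m,n)=(5,17) → π∥ = 5+17·β ≈ 61.1472, π⊥ = 5+17·β' ≈ -0.1472 ∉ [-1.7, -0.7) ⇒ out
candidate 5: (m,n)=(3,12) → π∥ = 3+12·β ≈ 42.6333, π⊥ = 3+12·β' ≈ -0.6333 ∉ [-1.7, -0.7) ⇒ out
candidate 6: (m,n)=(-2,0) → π∥ = -2+0·β ≈ -2.0000, π⊥ = -2+0·β' ≈ -2.0000 ∉ [-1.7, -0.7) ⇒ out
candidate 7: (m,n)=(-5,-9) → π∥ = -5-9·β ≈ -34.7250, π⊥ = -5-9·β' ≈ -2.2750 ∉ [-1.7, -0.7) ⇒ out

1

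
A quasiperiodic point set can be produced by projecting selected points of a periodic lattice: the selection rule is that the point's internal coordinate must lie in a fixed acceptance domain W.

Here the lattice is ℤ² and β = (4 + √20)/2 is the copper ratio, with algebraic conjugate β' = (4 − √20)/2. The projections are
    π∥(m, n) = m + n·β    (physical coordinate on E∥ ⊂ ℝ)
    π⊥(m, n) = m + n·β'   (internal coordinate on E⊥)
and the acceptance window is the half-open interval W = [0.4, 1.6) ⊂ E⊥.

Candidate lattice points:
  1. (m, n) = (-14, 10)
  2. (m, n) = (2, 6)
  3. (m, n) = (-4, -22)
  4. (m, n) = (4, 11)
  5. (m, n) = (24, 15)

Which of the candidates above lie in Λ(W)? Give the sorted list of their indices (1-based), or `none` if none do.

2, 3, 4

β' = (4−√20)/2 ≈ -0.236068.
candidate 1: (m,n)=(-14,10) → π∥ = -14+10·β ≈ 28.360680, π⊥ = -14+10·β' ≈ -16.360680 ∉ [0.4, 1.6) ⇒ out
candidate 2: (m,n)=(2,6) → π∥ = 2+6·β ≈ 27.416408, π⊥ = 2+6·β' ≈ 0.583592 ∈ [0.4, 1.6) ⇒ IN Λ
candidate 3: (m,n)=(-4,-22) → π∥ = -4-22·β ≈ -97.193496, π⊥ = -4-22·β' ≈ 1.193496 ∈ [0.4, 1.6) ⇒ IN Λ
candidate 4: (m,n)=(4,11) → π∥ = 4+11·β ≈ 50.596748, π⊥ = 4+11·β' ≈ 1.403252 ∈ [0.4, 1.6) ⇒ IN Λ
candidate 5: (m,n)=(24,15) → π∥ = 24+15·β ≈ 87.541020, π⊥ = 24+15·β' ≈ 20.458980 ∉ [0.4, 1.6) ⇒ out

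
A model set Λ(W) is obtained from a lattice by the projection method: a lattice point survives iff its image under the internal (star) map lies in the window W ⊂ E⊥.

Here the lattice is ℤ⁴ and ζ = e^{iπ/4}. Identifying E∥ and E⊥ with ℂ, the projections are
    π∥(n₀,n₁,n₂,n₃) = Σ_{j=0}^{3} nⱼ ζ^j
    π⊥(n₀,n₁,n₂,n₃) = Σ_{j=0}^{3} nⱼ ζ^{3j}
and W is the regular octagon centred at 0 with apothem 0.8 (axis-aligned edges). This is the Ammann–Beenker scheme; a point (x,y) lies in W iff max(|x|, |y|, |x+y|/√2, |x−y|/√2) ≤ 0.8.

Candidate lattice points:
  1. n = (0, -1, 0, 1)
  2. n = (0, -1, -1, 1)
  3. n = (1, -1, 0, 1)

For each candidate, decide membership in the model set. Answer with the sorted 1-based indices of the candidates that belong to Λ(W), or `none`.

π⊥(n) = n₀ + n₁ζ³ + n₂ζ⁶ + n₃ζ⁹ where ζ = e^{iπ/4}.
candidate 1: n = (0, -1, 0, 1) → π⊥ ≈ (+1.4142, +0.0000); max(|x|,|y|,|x±y|/√2) = 1.4142 > 0.8 ⇒ ∉ W
candidate 2: n = (0, -1, -1, 1) → π⊥ ≈ (+1.4142, +1.0000); max(|x|,|y|,|x±y|/√2) = 1.7071 > 0.8 ⇒ ∉ W
candidate 3: n = (1, -1, 0, 1) → π⊥ ≈ (+2.4142, +0.0000); max(|x|,|y|,|x±y|/√2) = 2.4142 > 0.8 ⇒ ∉ W

none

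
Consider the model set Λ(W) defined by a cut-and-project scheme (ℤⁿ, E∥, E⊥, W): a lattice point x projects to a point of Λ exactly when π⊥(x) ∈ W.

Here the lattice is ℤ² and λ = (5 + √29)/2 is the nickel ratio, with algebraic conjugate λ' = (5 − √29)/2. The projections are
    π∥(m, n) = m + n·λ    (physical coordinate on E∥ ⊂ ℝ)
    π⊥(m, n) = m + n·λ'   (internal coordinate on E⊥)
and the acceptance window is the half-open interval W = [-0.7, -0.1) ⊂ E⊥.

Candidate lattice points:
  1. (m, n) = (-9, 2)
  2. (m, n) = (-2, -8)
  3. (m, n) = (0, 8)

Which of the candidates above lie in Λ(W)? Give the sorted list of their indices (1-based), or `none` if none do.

2

Numerically λ ≈ 5.1926 and λ' = −1/λ ≈ -0.1926.
[1] lift (-9,2): star map gives -9.3852; window check -0.7 ≤ -9.3852 < -0.1 is false → out
[2] lift (-2,-8): star map gives -0.4593; window check -0.7 ≤ -0.4593 < -0.1 is true → IN Λ
[3] lift (0,8): star map gives -1.5407; window check -0.7 ≤ -1.5407 < -0.1 is false → out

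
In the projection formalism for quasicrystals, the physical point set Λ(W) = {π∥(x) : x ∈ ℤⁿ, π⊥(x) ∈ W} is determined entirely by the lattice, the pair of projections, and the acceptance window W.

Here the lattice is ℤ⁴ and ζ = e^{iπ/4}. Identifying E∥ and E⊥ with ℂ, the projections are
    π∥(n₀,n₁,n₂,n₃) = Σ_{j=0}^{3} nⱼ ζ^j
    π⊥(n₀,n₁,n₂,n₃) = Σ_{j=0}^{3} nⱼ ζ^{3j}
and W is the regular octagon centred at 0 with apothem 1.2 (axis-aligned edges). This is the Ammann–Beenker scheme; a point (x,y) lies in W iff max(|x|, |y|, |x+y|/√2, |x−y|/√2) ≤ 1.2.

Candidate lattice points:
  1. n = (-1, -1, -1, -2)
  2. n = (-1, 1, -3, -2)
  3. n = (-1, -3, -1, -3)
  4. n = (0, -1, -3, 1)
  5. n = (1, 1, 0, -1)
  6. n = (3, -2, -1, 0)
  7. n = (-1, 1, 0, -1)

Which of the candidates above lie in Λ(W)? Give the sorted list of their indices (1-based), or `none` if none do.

5

Internal map: ζ^{3j} for j=0..3 gives (1,0), (−√2/2,√2/2), (0,−1), (√2/2,√2/2).
candidate 1: n = (-1, -1, -1, -2) → π⊥ ≈ (-1.7071, -1.1213); max(|x|,|y|,|x±y|/√2) = 2.0000 > 1.2 ⇒ ∉ W
candidate 2: n = (-1, 1, -3, -2) → π⊥ ≈ (-3.1213, +2.2929); max(|x|,|y|,|x±y|/√2) = 3.8284 > 1.2 ⇒ ∉ W
candidate 3: n = (-1, -3, -1, -3) → π⊥ ≈ (-1.0000, -3.2426); max(|x|,|y|,|x±y|/√2) = 3.2426 > 1.2 ⇒ ∉ W
candidate 4: n = (0, -1, -3, 1) → π⊥ ≈ (+1.4142, +3.0000); max(|x|,|y|,|x±y|/√2) = 3.1213 > 1.2 ⇒ ∉ W
candidate 5: n = (1, 1, 0, -1) → π⊥ ≈ (-0.4142, +0.0000); max(|x|,|y|,|x±y|/√2) = 0.4142 ≤ 1.2 ⇒ ∈ W
candidate 6: n = (3, -2, -1, 0) → π⊥ ≈ (+4.4142, -0.4142); max(|x|,|y|,|x±y|/√2) = 4.4142 > 1.2 ⇒ ∉ W
candidate 7: n = (-1, 1, 0, -1) → π⊥ ≈ (-2.4142, +0.0000); max(|x|,|y|,|x±y|/√2) = 2.4142 > 1.2 ⇒ ∉ W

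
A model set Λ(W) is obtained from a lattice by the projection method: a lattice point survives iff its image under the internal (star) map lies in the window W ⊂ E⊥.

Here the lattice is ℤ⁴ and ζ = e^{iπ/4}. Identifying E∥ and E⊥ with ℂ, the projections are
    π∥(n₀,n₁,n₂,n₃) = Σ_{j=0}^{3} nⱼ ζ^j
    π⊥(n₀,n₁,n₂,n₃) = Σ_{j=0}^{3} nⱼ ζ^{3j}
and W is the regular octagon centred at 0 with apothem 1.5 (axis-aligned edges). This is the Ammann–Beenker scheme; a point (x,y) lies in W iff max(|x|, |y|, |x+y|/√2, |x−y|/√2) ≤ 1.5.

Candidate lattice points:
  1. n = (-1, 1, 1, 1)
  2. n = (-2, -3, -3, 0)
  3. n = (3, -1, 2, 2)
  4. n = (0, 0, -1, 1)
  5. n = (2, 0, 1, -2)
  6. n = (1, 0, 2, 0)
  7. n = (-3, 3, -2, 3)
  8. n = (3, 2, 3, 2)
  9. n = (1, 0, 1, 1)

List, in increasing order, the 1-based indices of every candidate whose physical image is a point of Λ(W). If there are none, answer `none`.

π⊥(n) = n₀ + n₁ζ³ + n₂ζ⁶ + n₃ζ⁹ where ζ = e^{iπ/4}.
candidate 1: n = (-1, 1, 1, 1) → π⊥ ≈ (-1.000000, +0.414214); max(|x|,|y|,|x±y|/√2) = 1.000000 ≤ 1.5 ⇒ ∈ W
candidate 2: n = (-2, -3, -3, 0) → π⊥ ≈ (+0.121320, +0.878680); max(|x|,|y|,|x±y|/√2) = 0.878680 ≤ 1.5 ⇒ ∈ W
candidate 3: n = (3, -1, 2, 2) → π⊥ ≈ (+5.121320, -1.292893); max(|x|,|y|,|x±y|/√2) = 5.121320 > 1.5 ⇒ ∉ W
candidate 4: n = (0, 0, -1, 1) → π⊥ ≈ (+0.707107, +1.707107); max(|x|,|y|,|x±y|/√2) = 1.707107 > 1.5 ⇒ ∉ W
candidate 5: n = (2, 0, 1, -2) → π⊥ ≈ (+0.585786, -2.414214); max(|x|,|y|,|x±y|/√2) = 2.414214 > 1.5 ⇒ ∉ W
candidate 6: n = (1, 0, 2, 0) → π⊥ ≈ (+1.000000, -2.000000); max(|x|,|y|,|x±y|/√2) = 2.121320 > 1.5 ⇒ ∉ W
candidate 7: n = (-3, 3, -2, 3) → π⊥ ≈ (-3.000000, +6.242641); max(|x|,|y|,|x±y|/√2) = 6.535534 > 1.5 ⇒ ∉ W
candidate 8: n = (3, 2, 3, 2) → π⊥ ≈ (+3.000000, -0.171573); max(|x|,|y|,|x±y|/√2) = 3.000000 > 1.5 ⇒ ∉ W
candidate 9: n = (1, 0, 1, 1) → π⊥ ≈ (+1.707107, -0.292893); max(|x|,|y|,|x±y|/√2) = 1.707107 > 1.5 ⇒ ∉ W

1, 2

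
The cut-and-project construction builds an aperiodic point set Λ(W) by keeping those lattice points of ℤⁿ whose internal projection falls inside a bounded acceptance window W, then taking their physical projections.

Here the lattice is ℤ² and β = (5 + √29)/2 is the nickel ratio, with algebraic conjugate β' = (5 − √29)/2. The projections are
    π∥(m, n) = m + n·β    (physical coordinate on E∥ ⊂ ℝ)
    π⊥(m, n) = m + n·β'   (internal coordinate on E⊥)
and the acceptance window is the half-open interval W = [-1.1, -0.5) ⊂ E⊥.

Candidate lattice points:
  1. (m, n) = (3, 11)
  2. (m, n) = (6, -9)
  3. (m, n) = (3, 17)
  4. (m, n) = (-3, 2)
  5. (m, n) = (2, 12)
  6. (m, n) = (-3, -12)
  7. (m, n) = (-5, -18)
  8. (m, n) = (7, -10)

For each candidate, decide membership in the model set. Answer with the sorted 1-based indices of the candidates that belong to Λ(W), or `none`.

Numerically β ≈ 5.1926 and β' = −1/β ≈ -0.1926.
[1] lift (3,11): star map gives 0.8816; window check -1.1 ≤ 0.8816 < -0.5 is false → out
[2] lift (6,-9): star map gives 7.7332; window check -1.1 ≤ 7.7332 < -0.5 is false → out
[3] lift (3,17): star map gives -0.2739; window check -1.1 ≤ -0.2739 < -0.5 is false → out
[4] lift (-3,2): star map gives -3.3852; window check -1.1 ≤ -3.3852 < -0.5 is false → out
[5] lift (2,12): star map gives -0.3110; window check -1.1 ≤ -0.3110 < -0.5 is false → out
[6] lift (-3,-12): star map gives -0.6890; window check -1.1 ≤ -0.6890 < -0.5 is true → IN Λ
[7] lift (-5,-18): star map gives -1.5335; window check -1.1 ≤ -1.5335 < -0.5 is false → out
[8] lift (7,-10): star map gives 8.9258; window check -1.1 ≤ 8.9258 < -0.5 is false → out

6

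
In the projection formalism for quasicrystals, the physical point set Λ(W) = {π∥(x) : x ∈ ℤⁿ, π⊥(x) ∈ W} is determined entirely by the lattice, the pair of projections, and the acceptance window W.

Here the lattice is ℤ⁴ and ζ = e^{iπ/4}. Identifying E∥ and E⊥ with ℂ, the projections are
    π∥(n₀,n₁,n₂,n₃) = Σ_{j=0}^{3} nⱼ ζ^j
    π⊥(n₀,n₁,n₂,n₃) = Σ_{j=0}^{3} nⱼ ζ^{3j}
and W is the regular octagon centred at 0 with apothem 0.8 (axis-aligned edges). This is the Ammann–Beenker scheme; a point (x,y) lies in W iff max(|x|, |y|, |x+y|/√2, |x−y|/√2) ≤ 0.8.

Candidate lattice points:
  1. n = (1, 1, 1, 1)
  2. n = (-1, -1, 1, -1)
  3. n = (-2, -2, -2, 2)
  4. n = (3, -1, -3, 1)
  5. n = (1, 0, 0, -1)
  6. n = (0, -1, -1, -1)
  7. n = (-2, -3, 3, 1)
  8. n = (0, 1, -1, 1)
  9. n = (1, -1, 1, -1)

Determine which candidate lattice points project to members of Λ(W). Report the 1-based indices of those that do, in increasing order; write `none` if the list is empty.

π⊥(n) = n₀ + n₁ζ³ + n₂ζ⁶ + n₃ζ⁹ where ζ = e^{iπ/4}.
candidate 1: n = (1, 1, 1, 1) → π⊥ ≈ (+1.000000, +0.414214); max(|x|,|y|,|x±y|/√2) = 1.000000 > 0.8 ⇒ ∉ W
candidate 2: n = (-1, -1, 1, -1) → π⊥ ≈ (-1.000000, -2.414214); max(|x|,|y|,|x±y|/√2) = 2.414214 > 0.8 ⇒ ∉ W
candidate 3: n = (-2, -2, -2, 2) → π⊥ ≈ (+0.828427, +2.000000); max(|x|,|y|,|x±y|/√2) = 2.000000 > 0.8 ⇒ ∉ W
candidate 4: n = (3, -1, -3, 1) → π⊥ ≈ (+4.414214, +3.000000); max(|x|,|y|,|x±y|/√2) = 5.242641 > 0.8 ⇒ ∉ W
candidate 5: n = (1, 0, 0, -1) → π⊥ ≈ (+0.292893, -0.707107); max(|x|,|y|,|x±y|/√2) = 0.707107 ≤ 0.8 ⇒ ∈ W
candidate 6: n = (0, -1, -1, -1) → π⊥ ≈ (+0.000000, -0.414214); max(|x|,|y|,|x±y|/√2) = 0.414214 ≤ 0.8 ⇒ ∈ W
candidate 7: n = (-2, -3, 3, 1) → π⊥ ≈ (+0.828427, -4.414214); max(|x|,|y|,|x±y|/√2) = 4.414214 > 0.8 ⇒ ∉ W
candidate 8: n = (0, 1, -1, 1) → π⊥ ≈ (+0.000000, +2.414214); max(|x|,|y|,|x±y|/√2) = 2.414214 > 0.8 ⇒ ∉ W
candidate 9: n = (1, -1, 1, -1) → π⊥ ≈ (+1.000000, -2.414214); max(|x|,|y|,|x±y|/√2) = 2.414214 > 0.8 ⇒ ∉ W

5, 6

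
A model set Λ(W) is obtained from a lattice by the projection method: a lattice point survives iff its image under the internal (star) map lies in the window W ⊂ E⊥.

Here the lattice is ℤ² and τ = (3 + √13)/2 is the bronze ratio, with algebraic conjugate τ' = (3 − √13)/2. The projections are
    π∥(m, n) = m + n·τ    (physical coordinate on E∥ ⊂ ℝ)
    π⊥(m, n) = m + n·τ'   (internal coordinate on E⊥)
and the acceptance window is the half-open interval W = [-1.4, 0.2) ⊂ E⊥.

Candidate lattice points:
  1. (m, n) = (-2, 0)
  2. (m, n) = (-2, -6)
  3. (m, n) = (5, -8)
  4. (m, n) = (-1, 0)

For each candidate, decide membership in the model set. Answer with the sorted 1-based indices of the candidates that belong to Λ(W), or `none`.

Numerically τ ≈ 3.302776 and τ' = −1/τ ≈ -0.302776.
#1 (-2,0): internal coord -2 + (0)·τ' = -2.000000; -2.000000 ∉ [-1.4, 0.2) → out
#2 (-2,-6): internal coord -2 + (-6)·τ' = -0.183346; -0.183346 ∈ [-1.4, 0.2) → IN Λ
#3 (5,-8): internal coord 5 + (-8)·τ' = +7.422205; +7.422205 ∉ [-1.4, 0.2) → out
#4 (-1,0): internal coord -1 + (0)·τ' = -1.000000; -1.000000 ∈ [-1.4, 0.2) → IN Λ

2, 4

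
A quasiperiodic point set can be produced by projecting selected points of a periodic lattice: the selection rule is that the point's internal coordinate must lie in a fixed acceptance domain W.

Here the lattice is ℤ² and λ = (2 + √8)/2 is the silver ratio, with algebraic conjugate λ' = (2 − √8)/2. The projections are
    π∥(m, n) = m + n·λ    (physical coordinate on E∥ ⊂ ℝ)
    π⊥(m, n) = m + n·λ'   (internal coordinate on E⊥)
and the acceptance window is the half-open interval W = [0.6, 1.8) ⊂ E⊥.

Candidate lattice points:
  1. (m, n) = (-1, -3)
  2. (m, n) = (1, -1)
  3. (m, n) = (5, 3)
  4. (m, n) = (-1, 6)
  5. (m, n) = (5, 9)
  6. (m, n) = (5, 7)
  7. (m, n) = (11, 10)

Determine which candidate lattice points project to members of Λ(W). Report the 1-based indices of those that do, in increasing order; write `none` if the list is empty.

2, 5

λ' = (2−√8)/2 ≈ -0.4142.
[1] lift (-1,-3): star map gives 0.2426; window check 0.6 ≤ 0.2426 < 1.8 is false → out
[2] lift (1,-1): star map gives 1.4142; window check 0.6 ≤ 1.4142 < 1.8 is true → IN Λ
[3] lift (5,3): star map gives 3.7574; window check 0.6 ≤ 3.7574 < 1.8 is false → out
[4] lift (-1,6): star map gives -3.4853; window check 0.6 ≤ -3.4853 < 1.8 is false → out
[5] lift (5,9): star map gives 1.2721; window check 0.6 ≤ 1.2721 < 1.8 is true → IN Λ
[6] lift (5,7): star map gives 2.1005; window check 0.6 ≤ 2.1005 < 1.8 is false → out
[7] lift (11,10): star map gives 6.8579; window check 0.6 ≤ 6.8579 < 1.8 is false → out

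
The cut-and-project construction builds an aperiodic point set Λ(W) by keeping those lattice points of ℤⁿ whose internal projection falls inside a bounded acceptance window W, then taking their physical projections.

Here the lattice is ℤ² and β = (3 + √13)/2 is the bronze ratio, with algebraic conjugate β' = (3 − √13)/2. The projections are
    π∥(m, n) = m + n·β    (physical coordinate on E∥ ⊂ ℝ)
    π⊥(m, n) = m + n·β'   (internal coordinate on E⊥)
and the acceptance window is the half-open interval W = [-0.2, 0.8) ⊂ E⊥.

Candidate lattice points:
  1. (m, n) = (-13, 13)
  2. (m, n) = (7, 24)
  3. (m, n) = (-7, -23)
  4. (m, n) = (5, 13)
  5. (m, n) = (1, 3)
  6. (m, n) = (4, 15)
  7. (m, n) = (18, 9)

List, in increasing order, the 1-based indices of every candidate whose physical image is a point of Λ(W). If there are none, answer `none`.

Numerically β ≈ 3.302776 and β' = −1/β ≈ -0.302776.
#1 (-13,13): internal coord -13 + (13)·β' = -16.936083; -16.936083 ∉ [-0.2, 0.8) → out
#2 (7,24): internal coord 7 + (24)·β' = -0.266615; -0.266615 ∉ [-0.2, 0.8) → out
#3 (-7,-23): internal coord -7 + (-23)·β' = -0.036160; -0.036160 ∈ [-0.2, 0.8) → IN Λ
#4 (5,13): internal coord 5 + (13)·β' = +1.063917; +1.063917 ∉ [-0.2, 0.8) → out
#5 (1,3): internal coord 1 + (3)·β' = +0.091673; +0.091673 ∈ [-0.2, 0.8) → IN Λ
#6 (4,15): internal coord 4 + (15)·β' = -0.541635; -0.541635 ∉ [-0.2, 0.8) → out
#7 (18,9): internal coord 18 + (9)·β' = +15.275019; +15.275019 ∉ [-0.2, 0.8) → out

3, 5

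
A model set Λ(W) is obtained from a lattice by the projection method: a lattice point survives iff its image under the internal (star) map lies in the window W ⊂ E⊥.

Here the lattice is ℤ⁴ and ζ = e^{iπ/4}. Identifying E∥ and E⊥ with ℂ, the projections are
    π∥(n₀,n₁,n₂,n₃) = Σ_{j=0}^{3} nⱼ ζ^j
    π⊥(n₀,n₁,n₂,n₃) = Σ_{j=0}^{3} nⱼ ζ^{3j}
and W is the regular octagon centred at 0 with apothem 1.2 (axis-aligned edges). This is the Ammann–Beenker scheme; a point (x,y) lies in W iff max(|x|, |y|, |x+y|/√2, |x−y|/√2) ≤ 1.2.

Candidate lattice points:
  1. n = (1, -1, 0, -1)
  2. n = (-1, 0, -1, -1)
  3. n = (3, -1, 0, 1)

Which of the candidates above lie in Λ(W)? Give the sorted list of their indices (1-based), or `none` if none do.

none

Internal map: ζ^{3j} for j=0..3 gives (1,0), (−√2/2,√2/2), (0,−1), (√2/2,√2/2).
#1 (1, -1, 0, -1): internal (1.0000, -1.4142); octagon support 1.7071 vs apothem 1.2 → ∉ W
#2 (-1, 0, -1, -1): internal (-1.7071, 0.2929); octagon support 1.7071 vs apothem 1.2 → ∉ W
#3 (3, -1, 0, 1): internal (4.4142, 0.0000); octagon support 4.4142 vs apothem 1.2 → ∉ W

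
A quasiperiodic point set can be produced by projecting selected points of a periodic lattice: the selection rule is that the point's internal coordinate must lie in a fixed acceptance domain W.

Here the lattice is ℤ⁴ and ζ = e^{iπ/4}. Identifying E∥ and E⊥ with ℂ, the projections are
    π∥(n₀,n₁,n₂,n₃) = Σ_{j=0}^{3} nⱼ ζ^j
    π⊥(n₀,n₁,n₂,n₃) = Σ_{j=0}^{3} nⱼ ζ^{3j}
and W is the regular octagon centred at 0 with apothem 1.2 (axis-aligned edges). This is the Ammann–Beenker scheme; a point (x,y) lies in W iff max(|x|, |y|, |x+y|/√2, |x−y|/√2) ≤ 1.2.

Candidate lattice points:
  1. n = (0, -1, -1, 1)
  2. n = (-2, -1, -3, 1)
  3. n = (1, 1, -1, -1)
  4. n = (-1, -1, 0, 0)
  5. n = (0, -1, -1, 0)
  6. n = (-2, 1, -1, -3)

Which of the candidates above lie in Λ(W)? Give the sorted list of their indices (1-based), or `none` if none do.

π⊥(n) = n₀ + n₁ζ³ + n₂ζ⁶ + n₃ζ⁹ where ζ = e^{iπ/4}.
candidate 1: n = (0, -1, -1, 1) → π⊥ ≈ (+1.414214, +1.000000); max(|x|,|y|,|x±y|/√2) = 1.707107 > 1.2 ⇒ ∉ W
candidate 2: n = (-2, -1, -3, 1) → π⊥ ≈ (-0.585786, +3.000000); max(|x|,|y|,|x±y|/√2) = 3.000000 > 1.2 ⇒ ∉ W
candidate 3: n = (1, 1, -1, -1) → π⊥ ≈ (-0.414214, +1.000000); max(|x|,|y|,|x±y|/√2) = 1.000000 ≤ 1.2 ⇒ ∈ W
candidate 4: n = (-1, -1, 0, 0) → π⊥ ≈ (-0.292893, -0.707107); max(|x|,|y|,|x±y|/√2) = 0.707107 ≤ 1.2 ⇒ ∈ W
candidate 5: n = (0, -1, -1, 0) → π⊥ ≈ (+0.707107, +0.292893); max(|x|,|y|,|x±y|/√2) = 0.707107 ≤ 1.2 ⇒ ∈ W
candidate 6: n = (-2, 1, -1, -3) → π⊥ ≈ (-4.828427, -0.414214); max(|x|,|y|,|x±y|/√2) = 4.828427 > 1.2 ⇒ ∉ W

3, 4, 5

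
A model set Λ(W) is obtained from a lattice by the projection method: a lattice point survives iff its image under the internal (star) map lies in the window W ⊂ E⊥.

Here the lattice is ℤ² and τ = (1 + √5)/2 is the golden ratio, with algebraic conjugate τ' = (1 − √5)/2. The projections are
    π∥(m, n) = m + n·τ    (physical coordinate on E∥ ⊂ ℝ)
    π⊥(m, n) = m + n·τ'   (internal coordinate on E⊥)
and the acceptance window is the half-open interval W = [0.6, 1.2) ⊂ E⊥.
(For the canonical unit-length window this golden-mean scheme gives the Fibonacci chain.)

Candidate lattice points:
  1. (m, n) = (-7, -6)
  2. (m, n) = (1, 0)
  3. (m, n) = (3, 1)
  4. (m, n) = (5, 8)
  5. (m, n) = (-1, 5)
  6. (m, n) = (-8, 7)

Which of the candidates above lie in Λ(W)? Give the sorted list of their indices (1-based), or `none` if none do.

2

Numerically τ ≈ 1.618034 and τ' = −1/τ ≈ -0.618034.
[1] lift (-7,-6): star map gives -3.291796; window check 0.6 ≤ -3.291796 < 1.2 is false → out
[2] lift (1,0): star map gives 1.000000; window check 0.6 ≤ 1.000000 < 1.2 is true → IN Λ
[3] lift (3,1): star map gives 2.381966; window check 0.6 ≤ 2.381966 < 1.2 is false → out
[4] lift (5,8): star map gives 0.055728; window check 0.6 ≤ 0.055728 < 1.2 is false → out
[5] lift (-1,5): star map gives -4.090170; window check 0.6 ≤ -4.090170 < 1.2 is false → out
[6] lift (-8,7): star map gives -12.326238; window check 0.6 ≤ -12.326238 < 1.2 is false → out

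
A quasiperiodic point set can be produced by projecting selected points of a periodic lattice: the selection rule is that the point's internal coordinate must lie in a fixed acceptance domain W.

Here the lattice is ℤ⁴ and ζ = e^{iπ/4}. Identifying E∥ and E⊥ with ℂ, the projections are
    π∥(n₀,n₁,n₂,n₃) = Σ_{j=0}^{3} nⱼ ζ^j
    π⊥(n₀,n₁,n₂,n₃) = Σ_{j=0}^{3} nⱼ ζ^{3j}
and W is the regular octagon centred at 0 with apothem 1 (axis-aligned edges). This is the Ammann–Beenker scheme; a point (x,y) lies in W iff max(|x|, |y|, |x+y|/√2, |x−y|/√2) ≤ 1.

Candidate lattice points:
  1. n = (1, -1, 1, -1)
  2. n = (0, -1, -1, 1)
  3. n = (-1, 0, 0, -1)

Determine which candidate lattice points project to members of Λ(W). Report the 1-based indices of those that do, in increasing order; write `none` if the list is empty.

π⊥(n) = n₀ + n₁ζ³ + n₂ζ⁶ + n₃ζ⁹ where ζ = e^{iπ/4}.
#1 (1, -1, 1, -1): internal (1.0000, -2.4142); octagon support 2.4142 vs apothem 1 → ∉ W
#2 (0, -1, -1, 1): internal (1.4142, 1.0000); octagon support 1.7071 vs apothem 1 → ∉ W
#3 (-1, 0, 0, -1): internal (-1.7071, -0.7071); octagon support 1.7071 vs apothem 1 → ∉ W

none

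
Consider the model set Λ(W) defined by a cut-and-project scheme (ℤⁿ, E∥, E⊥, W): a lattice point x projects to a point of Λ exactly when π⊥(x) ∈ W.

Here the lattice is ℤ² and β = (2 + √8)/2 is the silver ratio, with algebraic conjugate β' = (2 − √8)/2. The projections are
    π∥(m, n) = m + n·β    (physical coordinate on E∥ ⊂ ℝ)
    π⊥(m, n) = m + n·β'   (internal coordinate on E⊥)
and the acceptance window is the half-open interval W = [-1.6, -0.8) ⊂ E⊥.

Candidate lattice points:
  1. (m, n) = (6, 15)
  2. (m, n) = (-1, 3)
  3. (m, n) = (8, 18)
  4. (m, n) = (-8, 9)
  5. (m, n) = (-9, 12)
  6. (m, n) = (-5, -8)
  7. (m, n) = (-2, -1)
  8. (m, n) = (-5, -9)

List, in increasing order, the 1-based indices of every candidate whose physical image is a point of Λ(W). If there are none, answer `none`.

7, 8

Compute β' = (2−√8)/2 = -0.414214, so π⊥(m,n) = m -0.414214·n.
[1] lift (6,15): star map gives -0.213203; window check -1.6 ≤ -0.213203 < -0.8 is false → out
[2] lift (-1,3): star map gives -2.242641; window check -1.6 ≤ -2.242641 < -0.8 is false → out
[3] lift (8,18): star map gives 0.544156; window check -1.6 ≤ 0.544156 < -0.8 is false → out
[4] lift (-8,9): star map gives -11.727922; window check -1.6 ≤ -11.727922 < -0.8 is false → out
[5] lift (-9,12): star map gives -13.970563; window check -1.6 ≤ -13.970563 < -0.8 is false → out
[6] lift (-5,-8): star map gives -1.686292; window check -1.6 ≤ -1.686292 < -0.8 is false → out
[7] lift (-2,-1): star map gives -1.585786; window check -1.6 ≤ -1.585786 < -0.8 is true → IN Λ
[8] lift (-5,-9): star map gives -1.272078; window check -1.6 ≤ -1.272078 < -0.8 is true → IN Λ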